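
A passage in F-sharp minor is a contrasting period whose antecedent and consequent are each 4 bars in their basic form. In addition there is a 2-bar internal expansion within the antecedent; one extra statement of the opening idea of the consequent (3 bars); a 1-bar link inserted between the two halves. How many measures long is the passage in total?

14 measures

Basic contrasting period: 4 + 4 = 8 bars.
8 (basic form) + 2 (internal expansion) + 3 (extra statement) + 1 (link) = 14.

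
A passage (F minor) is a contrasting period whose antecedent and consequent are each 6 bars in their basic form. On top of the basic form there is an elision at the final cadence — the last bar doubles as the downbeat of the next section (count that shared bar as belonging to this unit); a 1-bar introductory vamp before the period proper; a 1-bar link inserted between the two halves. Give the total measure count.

Basic contrasting period: 6 + 6 = 12 bars.
12 (basic form) + 1 (introduction) + 1 (link) = 14.
The elision shares a bar with the next section but does not change this unit's count.

14 measures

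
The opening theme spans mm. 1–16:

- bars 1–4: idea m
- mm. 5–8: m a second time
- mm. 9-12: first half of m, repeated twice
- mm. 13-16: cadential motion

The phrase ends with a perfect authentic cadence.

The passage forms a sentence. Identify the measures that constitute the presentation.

measures 1–8

The presentation of a sentence is the basic idea (measures 1-4) plus its repetition (measures 5-8); the presentation is therefore mm. 1-8.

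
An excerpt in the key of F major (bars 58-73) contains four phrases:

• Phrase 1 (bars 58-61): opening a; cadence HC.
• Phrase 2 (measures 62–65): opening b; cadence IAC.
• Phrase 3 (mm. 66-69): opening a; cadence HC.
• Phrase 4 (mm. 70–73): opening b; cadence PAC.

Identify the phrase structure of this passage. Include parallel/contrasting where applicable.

Four phrases in two halves: the first half (bars 58–65) ends with an imperfect authentic cadence, the second (bars 66–73) with a perfect authentic cadence — a large antecedent–consequent pair, i.e. a double period.
Phrase 3 begins with the same material as phrase 1, making it parallel.

parallel double period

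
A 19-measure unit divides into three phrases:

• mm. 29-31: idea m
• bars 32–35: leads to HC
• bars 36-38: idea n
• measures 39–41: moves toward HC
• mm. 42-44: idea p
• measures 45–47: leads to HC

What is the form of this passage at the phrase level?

The final phrase closes with a half cadence, which is not stronger than the preceding half cadence; the 3 phrases lack an overall antecedent–consequent design and so form a phrase group.

phrase group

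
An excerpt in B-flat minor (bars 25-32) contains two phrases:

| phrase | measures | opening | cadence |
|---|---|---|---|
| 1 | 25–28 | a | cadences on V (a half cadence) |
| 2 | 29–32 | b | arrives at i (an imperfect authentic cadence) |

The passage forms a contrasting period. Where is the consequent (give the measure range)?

The antecedent is the phrase ending with the weaker cadence (half cadence, phrase 1) and the consequent the one ending more conclusively (imperfect authentic cadence, phrase 2); the consequent is mm. 29–32.

measures 29–32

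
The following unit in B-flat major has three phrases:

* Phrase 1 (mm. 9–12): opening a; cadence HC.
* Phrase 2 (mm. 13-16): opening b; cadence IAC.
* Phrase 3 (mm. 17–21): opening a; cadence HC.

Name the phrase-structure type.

The final phrase closes with a half cadence, which is not stronger than the preceding imperfect authentic cadence; the 3 phrases lack an overall antecedent–consequent design and so form a phrase group.

phrase group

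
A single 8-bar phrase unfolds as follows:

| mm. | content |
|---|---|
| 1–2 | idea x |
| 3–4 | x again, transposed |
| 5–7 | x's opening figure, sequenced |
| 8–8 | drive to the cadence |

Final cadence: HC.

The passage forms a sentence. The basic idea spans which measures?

The presentation of a sentence is the basic idea (mm. 1-2) plus its repetition (bars 3–4); the basic idea is therefore mm. 1–2.

measures 1–2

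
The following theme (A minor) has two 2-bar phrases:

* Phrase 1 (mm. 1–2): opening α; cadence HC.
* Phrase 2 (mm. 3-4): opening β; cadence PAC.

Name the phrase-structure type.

contrasting period

Phrase 1 ends with a half cadence (weaker) and phrase 2 with a perfect authentic cadence (stronger): antecedent + consequent = a period.
The two phrases open with different material (α / β), so the period is contrasting.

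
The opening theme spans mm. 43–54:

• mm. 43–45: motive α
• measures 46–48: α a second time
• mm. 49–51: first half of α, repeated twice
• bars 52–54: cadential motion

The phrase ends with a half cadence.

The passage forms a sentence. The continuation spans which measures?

measures 49–54

After the presentation (measures 43–48), the continuation covers the fragmentation through the cadence: measures 49–54.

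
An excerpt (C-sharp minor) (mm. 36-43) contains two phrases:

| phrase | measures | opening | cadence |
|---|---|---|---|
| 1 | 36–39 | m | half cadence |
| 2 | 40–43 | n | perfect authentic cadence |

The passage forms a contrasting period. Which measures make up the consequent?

The phrase ending with the weaker cadence (half cadence) is the antecedent; the one ending more conclusively (perfect authentic cadence) is the consequent. The consequent is measures 40–43.

measures 40–43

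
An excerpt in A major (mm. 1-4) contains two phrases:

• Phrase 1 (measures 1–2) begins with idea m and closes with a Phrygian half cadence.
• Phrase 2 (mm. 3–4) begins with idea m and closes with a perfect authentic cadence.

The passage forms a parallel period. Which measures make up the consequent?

measures 3–4

The antecedent is the phrase ending with the weaker cadence (Phrygian half cadence, phrase 1) and the consequent the one ending more conclusively (perfect authentic cadence, phrase 2); the consequent is mm. 3–4.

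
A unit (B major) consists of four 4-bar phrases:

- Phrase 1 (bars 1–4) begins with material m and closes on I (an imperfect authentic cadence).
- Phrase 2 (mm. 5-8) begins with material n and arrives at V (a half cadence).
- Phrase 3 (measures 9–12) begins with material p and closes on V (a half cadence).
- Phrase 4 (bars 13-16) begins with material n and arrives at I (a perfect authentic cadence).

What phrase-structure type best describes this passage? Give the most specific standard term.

contrasting double period

Four phrases in two halves: the first half (mm. 1–8) ends with a half cadence, the second (mm. 9-16) with a perfect authentic cadence — a large antecedent–consequent pair, i.e. a double period.
Phrase 3 begins with different material from phrase 1, making it contrasting.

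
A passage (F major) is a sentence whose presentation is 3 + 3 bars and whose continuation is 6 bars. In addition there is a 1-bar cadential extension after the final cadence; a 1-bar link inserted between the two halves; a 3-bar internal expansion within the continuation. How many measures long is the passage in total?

17 measures

Basic sentence: 3 + 3 + 6 = 12 bars.
12 (basic form) + 1 (cadential extension) + 1 (link) + 3 (internal expansion) = 17.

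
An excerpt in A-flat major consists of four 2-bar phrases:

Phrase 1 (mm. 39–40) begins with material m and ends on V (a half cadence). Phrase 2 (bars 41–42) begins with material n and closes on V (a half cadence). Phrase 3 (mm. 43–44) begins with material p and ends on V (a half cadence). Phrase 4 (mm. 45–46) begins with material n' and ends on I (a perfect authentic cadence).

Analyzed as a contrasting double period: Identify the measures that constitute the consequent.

measures 43–46

In a double period the four phrases pair into a large antecedent (phrases 1–2, ending half cadence) and a large consequent (phrases 3–4, ending perfect authentic cadence). The consequent spans mm. 43–46.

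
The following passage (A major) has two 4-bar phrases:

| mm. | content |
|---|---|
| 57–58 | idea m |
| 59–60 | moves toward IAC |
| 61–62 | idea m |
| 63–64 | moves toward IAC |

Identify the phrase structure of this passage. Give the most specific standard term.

repeated phrase

Both phrases have the same opening (m) and the same cadence (imperfect authentic cadence): the second is a restatement, not a consequent, so this is a repeated phrase rather than a period.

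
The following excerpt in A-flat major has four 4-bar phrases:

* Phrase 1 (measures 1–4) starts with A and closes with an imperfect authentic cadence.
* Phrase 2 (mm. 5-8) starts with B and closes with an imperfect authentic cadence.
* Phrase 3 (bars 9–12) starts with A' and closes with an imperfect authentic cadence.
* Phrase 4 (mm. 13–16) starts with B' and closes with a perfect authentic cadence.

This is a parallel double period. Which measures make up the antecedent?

measures 1–8

In a double period the first pair of phrases (ending imperfect authentic cadence) is the large antecedent and the second pair (ending perfect authentic cadence) is the large consequent; the antecedent is measures 1–8.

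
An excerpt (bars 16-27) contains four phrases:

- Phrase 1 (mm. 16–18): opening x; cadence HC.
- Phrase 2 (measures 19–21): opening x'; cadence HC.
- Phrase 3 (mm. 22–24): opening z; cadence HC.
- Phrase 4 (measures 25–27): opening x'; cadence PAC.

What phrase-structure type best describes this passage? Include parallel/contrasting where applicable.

Four phrases in two halves: the first half (bars 16-21) ends with a half cadence, the second (mm. 22–27) with a perfect authentic cadence — a large antecedent–consequent pair, i.e. a double period.
Phrase 3 begins with different material from phrase 1, making it contrasting.

contrasting double period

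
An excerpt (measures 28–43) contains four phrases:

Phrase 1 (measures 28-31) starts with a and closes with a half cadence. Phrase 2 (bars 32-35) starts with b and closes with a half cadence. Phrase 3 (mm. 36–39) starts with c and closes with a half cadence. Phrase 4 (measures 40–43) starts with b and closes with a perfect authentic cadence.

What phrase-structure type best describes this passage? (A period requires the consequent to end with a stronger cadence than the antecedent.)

Four phrases in two halves: the first half (mm. 28–35) ends with a half cadence, the second (mm. 36–43) with a perfect authentic cadence — a large antecedent–consequent pair, i.e. a double period.
Phrase 3 begins with different material from phrase 1, making it contrasting.

contrasting double period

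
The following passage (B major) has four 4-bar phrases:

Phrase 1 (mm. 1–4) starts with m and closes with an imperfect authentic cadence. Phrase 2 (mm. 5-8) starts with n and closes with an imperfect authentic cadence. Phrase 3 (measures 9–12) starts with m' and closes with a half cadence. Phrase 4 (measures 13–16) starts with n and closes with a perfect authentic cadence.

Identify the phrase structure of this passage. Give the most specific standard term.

parallel double period

Four phrases in two halves: the first half (mm. 1–8) ends with an imperfect authentic cadence, the second (mm. 9–16) with a perfect authentic cadence — a large antecedent–consequent pair, i.e. a double period.
Phrase 3 begins with the same material as phrase 1, making it parallel.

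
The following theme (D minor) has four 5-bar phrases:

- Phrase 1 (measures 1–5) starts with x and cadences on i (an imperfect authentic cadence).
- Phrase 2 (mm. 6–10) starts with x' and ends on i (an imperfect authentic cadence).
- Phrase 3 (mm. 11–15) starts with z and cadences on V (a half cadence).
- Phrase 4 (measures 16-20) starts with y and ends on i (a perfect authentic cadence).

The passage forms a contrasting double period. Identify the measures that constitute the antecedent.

measures 1–10

In a double period the four phrases pair into a large antecedent (phrases 1–2, ending imperfect authentic cadence) and a large consequent (phrases 3–4, ending perfect authentic cadence). The antecedent spans mm. 1–10.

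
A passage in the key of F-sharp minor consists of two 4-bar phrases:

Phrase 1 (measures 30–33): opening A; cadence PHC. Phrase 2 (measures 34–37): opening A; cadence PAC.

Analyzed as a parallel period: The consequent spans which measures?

measures 34–37

The antecedent is the phrase ending with the weaker cadence (Phrygian half cadence, phrase 1) and the consequent the one ending more conclusively (perfect authentic cadence, phrase 2); the consequent is measures 34–37.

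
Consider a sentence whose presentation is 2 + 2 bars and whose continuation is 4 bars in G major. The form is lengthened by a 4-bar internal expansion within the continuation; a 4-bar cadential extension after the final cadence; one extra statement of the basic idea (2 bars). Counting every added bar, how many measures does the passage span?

Basic sentence: 2 + 2 + 4 = 8 bars.
8 (basic form) + 4 (internal expansion) + 4 (cadential extension) + 2 (extra statement) = 18.

18 measures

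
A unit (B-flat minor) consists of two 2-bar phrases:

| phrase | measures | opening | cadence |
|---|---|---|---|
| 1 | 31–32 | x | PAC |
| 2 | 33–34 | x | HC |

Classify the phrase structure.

phrase group

The second phrase closes with a half cadence, which is not stronger than the first phrase's perfect authentic cadence; without a weak→strong cadential pair there is no antecedent–consequent relationship, so this is a phrase group rather than a period.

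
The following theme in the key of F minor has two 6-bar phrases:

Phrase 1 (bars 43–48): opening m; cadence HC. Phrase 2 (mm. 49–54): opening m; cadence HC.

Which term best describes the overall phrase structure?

repeated phrase

Both phrases have the same opening (m) and the same cadence (half cadence): the second is a restatement, not a consequent, so this is a repeated phrase rather than a period.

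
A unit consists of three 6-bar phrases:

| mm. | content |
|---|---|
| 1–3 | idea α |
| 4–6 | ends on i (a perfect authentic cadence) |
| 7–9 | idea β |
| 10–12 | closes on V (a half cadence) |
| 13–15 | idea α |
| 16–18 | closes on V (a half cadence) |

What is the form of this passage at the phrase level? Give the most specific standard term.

phrase group

The final phrase closes with a half cadence, which is not stronger than the preceding half cadence; the 3 phrases lack an overall antecedent–consequent design and so form a phrase group.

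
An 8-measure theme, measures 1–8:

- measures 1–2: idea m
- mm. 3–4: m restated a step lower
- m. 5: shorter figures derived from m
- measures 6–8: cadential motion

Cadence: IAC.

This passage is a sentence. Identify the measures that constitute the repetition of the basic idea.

The presentation of a sentence is the basic idea (bars 1–2) plus its repetition (mm. 3-4); the repetition of the basic idea is therefore mm. 3–4.

measures 3–4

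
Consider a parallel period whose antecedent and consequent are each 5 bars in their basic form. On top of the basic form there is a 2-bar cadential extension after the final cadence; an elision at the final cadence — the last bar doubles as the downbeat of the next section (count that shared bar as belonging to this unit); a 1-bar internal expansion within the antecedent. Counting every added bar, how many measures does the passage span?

13 measures

Basic parallel period: 5 + 5 = 10 bars.
10 (basic form) + 2 (cadential extension) + 1 (internal expansion) = 13.
The elision shares a bar with the next section but does not change this unit's count.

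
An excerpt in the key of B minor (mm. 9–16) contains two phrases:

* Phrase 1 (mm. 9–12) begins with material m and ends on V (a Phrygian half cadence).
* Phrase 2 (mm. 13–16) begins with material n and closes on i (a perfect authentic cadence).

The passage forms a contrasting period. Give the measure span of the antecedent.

measures 9–12

The antecedent is the phrase ending with the weaker cadence (Phrygian half cadence, phrase 1) and the consequent the one ending more conclusively (perfect authentic cadence, phrase 2); the antecedent is measures 9–12.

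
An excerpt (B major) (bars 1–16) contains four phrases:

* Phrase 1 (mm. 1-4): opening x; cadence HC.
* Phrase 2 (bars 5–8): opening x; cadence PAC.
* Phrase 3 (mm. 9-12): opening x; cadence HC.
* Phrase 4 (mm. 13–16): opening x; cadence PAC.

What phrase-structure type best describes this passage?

repeated period

The cadence pattern HC–PAC–HC–PAC is weak–strong twice, and phrases 3–4 restate phrases 1–2: a period heard twice, not a double period (which would end weakly at phrase 2).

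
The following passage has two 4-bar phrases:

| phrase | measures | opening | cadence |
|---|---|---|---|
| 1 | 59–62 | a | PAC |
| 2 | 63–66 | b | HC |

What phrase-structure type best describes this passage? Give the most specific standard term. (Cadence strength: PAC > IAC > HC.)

The second phrase closes with a half cadence, which is not stronger than the first phrase's perfect authentic cadence; without a weak→strong cadential pair there is no antecedent–consequent relationship, so this is a phrase group rather than a period.

phrase group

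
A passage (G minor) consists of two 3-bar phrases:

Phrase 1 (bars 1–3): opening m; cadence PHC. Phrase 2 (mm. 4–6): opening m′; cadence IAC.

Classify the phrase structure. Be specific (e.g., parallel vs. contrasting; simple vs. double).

parallel period

Phrase 1 ends with a Phrygian half cadence (weaker) and phrase 2 with an imperfect authentic cadence (stronger): antecedent + consequent = a period.
The two phrases open with the same material (m / m′), so the period is parallel.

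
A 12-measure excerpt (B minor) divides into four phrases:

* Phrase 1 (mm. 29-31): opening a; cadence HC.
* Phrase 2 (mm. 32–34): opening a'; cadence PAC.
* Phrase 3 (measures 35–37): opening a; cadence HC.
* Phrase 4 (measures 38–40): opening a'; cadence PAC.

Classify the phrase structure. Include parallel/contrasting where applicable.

The cadence pattern HC–PAC–HC–PAC is weak–strong twice, and phrases 3–4 restate phrases 1–2: a period heard twice, not a double period (which would end weakly at phrase 2).

repeated period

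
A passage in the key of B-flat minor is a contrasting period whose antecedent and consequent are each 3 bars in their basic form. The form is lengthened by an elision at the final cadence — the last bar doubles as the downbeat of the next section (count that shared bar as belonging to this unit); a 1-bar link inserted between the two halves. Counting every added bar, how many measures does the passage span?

7 measures

Basic contrasting period: 3 + 3 = 6 bars.
6 (basic form) + 1 (link) = 7.
The elision shares a bar with the next section but does not change this unit's count.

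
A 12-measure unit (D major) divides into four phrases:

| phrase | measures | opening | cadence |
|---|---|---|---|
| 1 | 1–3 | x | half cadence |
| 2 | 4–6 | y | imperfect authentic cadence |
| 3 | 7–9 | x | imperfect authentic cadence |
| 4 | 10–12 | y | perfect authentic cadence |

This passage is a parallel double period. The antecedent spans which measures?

measures 1–6

In a double period the four phrases pair into a large antecedent (phrases 1–2, ending imperfect authentic cadence) and a large consequent (phrases 3–4, ending perfect authentic cadence). The antecedent spans mm. 1–6.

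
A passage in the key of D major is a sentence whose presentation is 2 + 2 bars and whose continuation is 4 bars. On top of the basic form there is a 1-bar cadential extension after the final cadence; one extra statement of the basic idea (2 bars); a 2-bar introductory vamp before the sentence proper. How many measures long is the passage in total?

13 measures

Basic sentence: 2 + 2 + 4 = 8 bars.
8 (basic form) + 1 (cadential extension) + 2 (extra statement) + 2 (introduction) = 13.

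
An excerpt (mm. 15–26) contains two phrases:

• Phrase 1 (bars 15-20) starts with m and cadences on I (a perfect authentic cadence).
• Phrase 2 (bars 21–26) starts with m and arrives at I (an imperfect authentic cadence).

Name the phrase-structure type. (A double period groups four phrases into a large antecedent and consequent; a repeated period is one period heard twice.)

The second phrase closes with an imperfect authentic cadence, which is not stronger than the first phrase's perfect authentic cadence; without a weak→strong cadential pair there is no antecedent–consequent relationship, so this is a phrase group rather than a period.

phrase group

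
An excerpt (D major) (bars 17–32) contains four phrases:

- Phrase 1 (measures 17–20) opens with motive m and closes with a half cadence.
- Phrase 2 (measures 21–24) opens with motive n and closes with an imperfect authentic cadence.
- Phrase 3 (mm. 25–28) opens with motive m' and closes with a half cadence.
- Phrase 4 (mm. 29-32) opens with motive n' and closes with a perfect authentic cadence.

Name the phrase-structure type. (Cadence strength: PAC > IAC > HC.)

parallel double period

Four phrases in two halves: the first half (mm. 17-24) ends with an imperfect authentic cadence, the second (mm. 25–32) with a perfect authentic cadence — a large antecedent–consequent pair, i.e. a double period.
Phrase 3 begins with the same material as phrase 1, making it parallel.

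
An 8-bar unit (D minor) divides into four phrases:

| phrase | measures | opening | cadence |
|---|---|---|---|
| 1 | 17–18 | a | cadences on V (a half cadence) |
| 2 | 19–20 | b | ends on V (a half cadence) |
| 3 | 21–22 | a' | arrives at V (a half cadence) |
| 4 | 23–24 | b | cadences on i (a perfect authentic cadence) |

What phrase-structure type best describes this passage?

parallel double period

Four phrases in two halves: the first half (bars 17–20) ends with a half cadence, the second (mm. 21–24) with a perfect authentic cadence — a large antecedent–consequent pair, i.e. a double period.
Phrase 3 begins with the same material as phrase 1, making it parallel.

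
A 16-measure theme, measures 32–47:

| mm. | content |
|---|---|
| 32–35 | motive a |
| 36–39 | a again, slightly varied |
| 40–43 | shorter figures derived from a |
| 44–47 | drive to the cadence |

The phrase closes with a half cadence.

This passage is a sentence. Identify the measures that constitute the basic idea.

measures 32–35

The presentation of a sentence is the basic idea (bars 32–35) plus its repetition (measures 36–39); the basic idea is therefore mm. 32-35.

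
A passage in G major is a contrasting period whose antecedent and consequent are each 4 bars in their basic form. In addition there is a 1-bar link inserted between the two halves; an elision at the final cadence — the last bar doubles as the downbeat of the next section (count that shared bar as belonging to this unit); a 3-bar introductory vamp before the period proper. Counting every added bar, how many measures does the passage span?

12 measures

Basic contrasting period: 4 + 4 = 8 bars.
8 (basic form) + 1 (link) + 3 (introduction) = 12.
The elision shares a bar with the next section but does not change this unit's count.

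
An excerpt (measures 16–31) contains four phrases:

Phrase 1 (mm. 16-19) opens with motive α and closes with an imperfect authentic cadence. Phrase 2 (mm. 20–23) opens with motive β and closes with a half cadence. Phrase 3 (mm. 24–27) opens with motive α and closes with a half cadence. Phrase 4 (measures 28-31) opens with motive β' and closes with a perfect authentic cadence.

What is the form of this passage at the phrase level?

Four phrases in two halves: the first half (measures 16-23) ends with a half cadence, the second (measures 24–31) with a perfect authentic cadence — a large antecedent–consequent pair, i.e. a double period.
Phrase 3 begins with the same material as phrase 1, making it parallel.

parallel double period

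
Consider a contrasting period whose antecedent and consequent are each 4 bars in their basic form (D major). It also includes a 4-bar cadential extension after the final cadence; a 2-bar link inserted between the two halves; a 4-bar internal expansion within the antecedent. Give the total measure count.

Basic contrasting period: 4 + 4 = 8 bars.
8 (basic form) + 4 (cadential extension) + 2 (link) + 4 (internal expansion) = 18.

18 measures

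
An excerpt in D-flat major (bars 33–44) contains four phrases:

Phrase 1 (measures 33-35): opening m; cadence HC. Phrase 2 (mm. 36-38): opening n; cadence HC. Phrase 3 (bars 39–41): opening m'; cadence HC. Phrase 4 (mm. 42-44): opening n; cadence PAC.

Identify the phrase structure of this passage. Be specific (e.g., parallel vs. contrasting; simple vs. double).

Four phrases in two halves: the first half (mm. 33-38) ends with a half cadence, the second (bars 39–44) with a perfect authentic cadence — a large antecedent–consequent pair, i.e. a double period.
Phrase 3 begins with the same material as phrase 1, making it parallel.

parallel double period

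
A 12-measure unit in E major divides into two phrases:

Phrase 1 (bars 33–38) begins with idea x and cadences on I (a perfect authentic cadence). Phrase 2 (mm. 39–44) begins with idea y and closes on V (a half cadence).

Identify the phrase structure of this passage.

The second phrase closes with a half cadence, which is not stronger than the first phrase's perfect authentic cadence; without a weak→strong cadential pair there is no antecedent–consequent relationship, so this is a phrase group rather than a period.

phrase group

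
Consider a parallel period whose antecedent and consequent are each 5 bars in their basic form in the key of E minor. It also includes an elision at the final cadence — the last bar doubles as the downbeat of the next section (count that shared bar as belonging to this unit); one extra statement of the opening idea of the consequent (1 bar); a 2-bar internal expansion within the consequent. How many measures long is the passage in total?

Basic parallel period: 5 + 5 = 10 bars.
10 (basic form) + 1 (extra statement) + 2 (internal expansion) = 13.
The elision shares a bar with the next section but does not change this unit's count.

13 measures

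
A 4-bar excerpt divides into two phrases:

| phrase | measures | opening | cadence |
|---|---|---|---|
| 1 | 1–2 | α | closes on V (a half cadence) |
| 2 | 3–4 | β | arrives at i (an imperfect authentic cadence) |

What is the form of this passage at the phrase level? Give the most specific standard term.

Phrase 1 ends with a half cadence (weaker) and phrase 2 with an imperfect authentic cadence (stronger): antecedent + consequent = a period.
The two phrases open with different material (α / β), so the period is contrasting.

contrasting period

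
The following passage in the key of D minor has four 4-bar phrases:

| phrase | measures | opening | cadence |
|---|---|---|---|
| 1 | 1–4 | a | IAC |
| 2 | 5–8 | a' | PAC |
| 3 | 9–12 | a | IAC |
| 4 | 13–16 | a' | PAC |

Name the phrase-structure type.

repeated period

The cadence pattern IAC–PAC–IAC–PAC is weak–strong twice, and phrases 3–4 restate phrases 1–2: a period heard twice, not a double period (which would end weakly at phrase 2).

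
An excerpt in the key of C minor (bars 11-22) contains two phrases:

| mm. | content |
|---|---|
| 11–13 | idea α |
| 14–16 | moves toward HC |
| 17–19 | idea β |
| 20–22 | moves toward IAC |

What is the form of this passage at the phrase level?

Phrase 1 ends with a half cadence (weaker) and phrase 2 with an imperfect authentic cadence (stronger): antecedent + consequent = a period.
The two phrases open with different material (α / β), so the period is contrasting.

contrasting period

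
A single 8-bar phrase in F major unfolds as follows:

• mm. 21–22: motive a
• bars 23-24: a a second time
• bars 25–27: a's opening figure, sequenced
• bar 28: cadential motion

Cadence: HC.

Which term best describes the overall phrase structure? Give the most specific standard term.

Basic idea (bars 21–22) + its repetition (mm. 23–24) form the presentation; fragmentation and cadence (measures 25–28) form the continuation — the 8-bar whole is a sentence.

sentence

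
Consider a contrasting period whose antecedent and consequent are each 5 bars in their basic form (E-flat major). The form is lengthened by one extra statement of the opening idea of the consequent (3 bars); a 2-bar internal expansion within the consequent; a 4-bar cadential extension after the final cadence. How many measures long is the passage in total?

Basic contrasting period: 5 + 5 = 10 bars.
10 (basic form) + 3 (extra statement) + 2 (internal expansion) + 4 (cadential extension) = 19.

19 measures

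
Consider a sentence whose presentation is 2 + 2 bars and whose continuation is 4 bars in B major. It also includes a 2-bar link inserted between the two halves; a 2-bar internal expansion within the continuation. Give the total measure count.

Basic sentence: 2 + 2 + 4 = 8 bars.
8 (basic form) + 2 (link) + 2 (internal expansion) = 12.

12 measures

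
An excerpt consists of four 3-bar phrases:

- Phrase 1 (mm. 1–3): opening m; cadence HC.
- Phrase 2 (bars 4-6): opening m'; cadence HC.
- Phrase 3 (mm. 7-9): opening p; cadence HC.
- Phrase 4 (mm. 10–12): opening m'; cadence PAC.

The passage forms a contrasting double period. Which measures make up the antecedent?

In a double period the four phrases pair into a large antecedent (phrases 1–2, ending half cadence) and a large consequent (phrases 3–4, ending perfect authentic cadence). The antecedent spans measures 1–6.

measures 1–6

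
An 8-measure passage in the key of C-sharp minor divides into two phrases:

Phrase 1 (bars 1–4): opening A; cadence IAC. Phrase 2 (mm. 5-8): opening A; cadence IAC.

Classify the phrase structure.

repeated phrase

Both phrases have the same opening (A) and the same cadence (imperfect authentic cadence): the second is a restatement, not a consequent, so this is a repeated phrase rather than a period.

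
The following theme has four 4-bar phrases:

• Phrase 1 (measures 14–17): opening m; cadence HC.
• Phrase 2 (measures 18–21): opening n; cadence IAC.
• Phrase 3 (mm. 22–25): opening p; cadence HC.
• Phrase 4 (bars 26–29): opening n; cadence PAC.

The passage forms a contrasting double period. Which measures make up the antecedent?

measures 14–21

In a double period the four phrases pair into a large antecedent (phrases 1–2, ending imperfect authentic cadence) and a large consequent (phrases 3–4, ending perfect authentic cadence). The antecedent spans mm. 14-21.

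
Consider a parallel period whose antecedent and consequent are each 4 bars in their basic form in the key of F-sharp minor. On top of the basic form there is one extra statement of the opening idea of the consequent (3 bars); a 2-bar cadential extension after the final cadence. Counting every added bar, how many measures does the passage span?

13 measures

Basic parallel period: 4 + 4 = 8 bars.
8 (basic form) + 3 (extra statement) + 2 (cadential extension) = 13.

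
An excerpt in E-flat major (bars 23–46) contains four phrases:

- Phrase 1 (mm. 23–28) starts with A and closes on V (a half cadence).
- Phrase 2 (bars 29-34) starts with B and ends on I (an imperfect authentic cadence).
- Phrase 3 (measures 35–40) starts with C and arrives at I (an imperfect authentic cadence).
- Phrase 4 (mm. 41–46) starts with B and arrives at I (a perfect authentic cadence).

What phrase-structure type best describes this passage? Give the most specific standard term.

contrasting double period

Four phrases in two halves: the first half (measures 23–34) ends with an imperfect authentic cadence, the second (mm. 35–46) with a perfect authentic cadence — a large antecedent–consequent pair, i.e. a double period.
Phrase 3 begins with different material from phrase 1, making it contrasting.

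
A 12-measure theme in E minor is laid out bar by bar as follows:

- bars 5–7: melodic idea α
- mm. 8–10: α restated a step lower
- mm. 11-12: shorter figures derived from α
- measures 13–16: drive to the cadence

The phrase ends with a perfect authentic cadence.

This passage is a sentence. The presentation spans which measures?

measures 5–10

The presentation of a sentence is the basic idea (mm. 5-7) plus its repetition (mm. 8–10); the presentation is therefore measures 5–10.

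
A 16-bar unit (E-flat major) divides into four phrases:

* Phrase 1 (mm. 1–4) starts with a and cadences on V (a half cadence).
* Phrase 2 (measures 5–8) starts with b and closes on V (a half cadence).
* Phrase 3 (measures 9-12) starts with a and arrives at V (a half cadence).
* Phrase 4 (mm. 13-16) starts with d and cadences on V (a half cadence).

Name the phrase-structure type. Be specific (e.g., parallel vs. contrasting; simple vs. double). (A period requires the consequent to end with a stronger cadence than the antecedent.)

Phrase 4 ends with a half cadence, no stronger than phrase 2's half cadence, so the four phrases do not form a double period; nor do phrases 3–4 duplicate 1–2, so it is not a repeated period. With no phrase reaching a conclusive cadence, the passage is a phrase group.

phrase group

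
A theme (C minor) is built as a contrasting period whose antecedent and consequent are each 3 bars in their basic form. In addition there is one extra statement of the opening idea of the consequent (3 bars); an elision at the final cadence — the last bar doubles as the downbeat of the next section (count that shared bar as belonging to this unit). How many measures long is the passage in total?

Basic contrasting period: 3 + 3 = 6 bars.
6 (basic form) + 3 (extra statement) = 9.
The elision shares a bar with the next section but does not change this unit's count.

9 measures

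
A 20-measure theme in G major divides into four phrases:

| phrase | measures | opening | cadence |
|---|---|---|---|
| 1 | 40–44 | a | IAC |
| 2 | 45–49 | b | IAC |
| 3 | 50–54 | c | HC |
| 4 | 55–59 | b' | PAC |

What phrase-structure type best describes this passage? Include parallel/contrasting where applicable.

Four phrases in two halves: the first half (measures 40–49) ends with an imperfect authentic cadence, the second (measures 50–59) with a perfect authentic cadence — a large antecedent–consequent pair, i.e. a double period.
Phrase 3 begins with different material from phrase 1, making it contrasting.

contrasting double period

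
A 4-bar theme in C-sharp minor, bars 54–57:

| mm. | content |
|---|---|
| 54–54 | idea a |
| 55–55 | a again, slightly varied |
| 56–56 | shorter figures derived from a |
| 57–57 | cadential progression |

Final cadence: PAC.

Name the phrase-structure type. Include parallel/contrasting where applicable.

Basic idea (m. 54) + its repetition (bar 55) form the presentation; fragmentation and cadence (bars 56–57) form the continuation — the 4-bar whole is a sentence.

sentence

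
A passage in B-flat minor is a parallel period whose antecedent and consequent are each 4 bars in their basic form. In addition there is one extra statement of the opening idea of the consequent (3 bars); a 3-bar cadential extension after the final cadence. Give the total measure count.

Basic parallel period: 4 + 4 = 8 bars.
8 (basic form) + 3 (extra statement) + 3 (cadential extension) = 14.

14 measures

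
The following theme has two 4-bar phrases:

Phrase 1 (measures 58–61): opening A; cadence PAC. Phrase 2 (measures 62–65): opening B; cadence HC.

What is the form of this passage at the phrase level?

The second phrase closes with a half cadence, which is not stronger than the first phrase's perfect authentic cadence; without a weak→strong cadential pair there is no antecedent–consequent relationship, so this is a phrase group rather than a period.

phrase group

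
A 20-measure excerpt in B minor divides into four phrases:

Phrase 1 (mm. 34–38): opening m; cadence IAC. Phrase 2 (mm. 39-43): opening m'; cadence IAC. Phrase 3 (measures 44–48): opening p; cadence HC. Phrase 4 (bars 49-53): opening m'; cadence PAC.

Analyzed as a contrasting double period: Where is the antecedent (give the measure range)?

measures 34–43

In a double period the four phrases pair into a large antecedent (phrases 1–2, ending imperfect authentic cadence) and a large consequent (phrases 3–4, ending perfect authentic cadence). The antecedent spans bars 34-43.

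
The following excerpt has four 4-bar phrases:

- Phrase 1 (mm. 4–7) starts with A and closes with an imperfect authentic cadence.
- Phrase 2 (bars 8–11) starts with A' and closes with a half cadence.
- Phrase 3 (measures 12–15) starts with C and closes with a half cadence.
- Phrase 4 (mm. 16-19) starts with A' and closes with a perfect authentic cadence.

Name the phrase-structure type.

contrasting double period

Four phrases in two halves: the first half (mm. 4-11) ends with a half cadence, the second (mm. 12-19) with a perfect authentic cadence — a large antecedent–consequent pair, i.e. a double period.
Phrase 3 begins with different material from phrase 1, making it contrasting.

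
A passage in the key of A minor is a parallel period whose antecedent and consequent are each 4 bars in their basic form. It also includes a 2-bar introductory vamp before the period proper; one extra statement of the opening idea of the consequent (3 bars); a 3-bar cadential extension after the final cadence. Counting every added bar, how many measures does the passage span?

16 measures

Basic parallel period: 4 + 4 = 8 bars.
8 (basic form) + 2 (introduction) + 3 (extra statement) + 3 (cadential extension) = 16.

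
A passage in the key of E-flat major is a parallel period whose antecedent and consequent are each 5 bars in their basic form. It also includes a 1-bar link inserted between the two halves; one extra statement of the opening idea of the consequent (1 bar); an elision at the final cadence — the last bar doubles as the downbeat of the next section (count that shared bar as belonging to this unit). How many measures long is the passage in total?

12 measures

Basic parallel period: 5 + 5 = 10 bars.
10 (basic form) + 1 (link) + 1 (extra statement) = 12.
The elision shares a bar with the next section but does not change this unit's count.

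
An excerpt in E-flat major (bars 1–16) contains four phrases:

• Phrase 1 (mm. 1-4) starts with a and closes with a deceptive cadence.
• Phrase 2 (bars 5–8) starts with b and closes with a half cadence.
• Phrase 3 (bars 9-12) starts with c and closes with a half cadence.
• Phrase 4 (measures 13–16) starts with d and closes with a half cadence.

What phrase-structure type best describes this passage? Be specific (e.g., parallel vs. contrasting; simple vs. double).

phrase group

Phrase 4 ends with a half cadence, no stronger than phrase 2's half cadence, so the four phrases do not form a double period; nor do phrases 3–4 duplicate 1–2, so it is not a repeated period. With no phrase reaching a conclusive cadence, the passage is a phrase group.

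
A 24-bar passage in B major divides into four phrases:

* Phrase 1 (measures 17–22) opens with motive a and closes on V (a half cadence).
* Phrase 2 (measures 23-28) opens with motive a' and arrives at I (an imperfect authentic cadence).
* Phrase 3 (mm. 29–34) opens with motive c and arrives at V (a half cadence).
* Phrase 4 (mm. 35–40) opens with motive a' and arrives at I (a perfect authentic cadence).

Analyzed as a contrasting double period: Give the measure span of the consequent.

measures 29–40

In a double period the four phrases pair into a large antecedent (phrases 1–2, ending imperfect authentic cadence) and a large consequent (phrases 3–4, ending perfect authentic cadence). The consequent spans measures 29–40.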